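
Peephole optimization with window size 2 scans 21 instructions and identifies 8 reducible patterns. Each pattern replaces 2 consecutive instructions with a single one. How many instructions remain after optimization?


Each match removes 1 instructions.
Total removed = 8 * 1 = 8
Remaining = 21 - 8 = 13

13


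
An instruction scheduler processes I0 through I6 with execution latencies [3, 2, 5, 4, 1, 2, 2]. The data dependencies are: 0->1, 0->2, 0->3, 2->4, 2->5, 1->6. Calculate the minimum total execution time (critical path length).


Compute longest path through dependency graph: dist(Ik) = max over predecessors of dist + latency(Ik).
dist(I0) = latency 3 = 3
dist(I1) = dist(I0) + 2 = 3 + 2 = 5
dist(I2) = dist(I0) + 5 = 3 + 5 = 8
dist(I3) = dist(I0) + 4 = 3 + 4 = 7
dist(I4) = dist(I2) + 1 = 8 + 1 = 9
dist(I5) = dist(I2) + 2 = 8 + 2 = 10
dist(I6) = dist(I1) + 2 = 5 + 2 = 7
Critical path = max dist = 10

10


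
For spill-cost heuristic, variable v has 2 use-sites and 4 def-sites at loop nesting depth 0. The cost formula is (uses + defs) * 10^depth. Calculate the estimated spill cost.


uses + defs = 2 + 4 = 6
10^0 = 1
Spill cost = 6 * 1 = 6

6


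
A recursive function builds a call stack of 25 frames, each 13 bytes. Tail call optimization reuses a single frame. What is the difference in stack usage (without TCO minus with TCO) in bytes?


Without TCO: 25 * 13 = 325 bytes
With TCO: reuse 1 frame = 13 bytes
Savings = 325 - 13 = 312

312


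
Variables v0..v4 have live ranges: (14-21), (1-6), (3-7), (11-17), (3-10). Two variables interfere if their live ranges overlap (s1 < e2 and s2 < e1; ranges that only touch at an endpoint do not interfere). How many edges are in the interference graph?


Check all pairs for overlapping intervals.
Two intervals (s1,e1) and (s2,e2) overlap if s1 < e2 and s2 < e1.
v0 (14-21) vs v1..v4: overlaps v3 -> 1
v1 (1-6) vs v2..v4: overlaps v2, v4 -> 2
v2 (3-7) vs v3..v4: overlaps v4 -> 1
v3 (11-17) vs v4: overlaps none -> 0
Total overlapping pairs = 1 + 2 + 1 + 0 = 4

4


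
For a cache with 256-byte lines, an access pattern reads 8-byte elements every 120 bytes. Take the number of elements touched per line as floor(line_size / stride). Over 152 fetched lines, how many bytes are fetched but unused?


Elements per line = floor(256 / 120) = 2
Bytes used per line = 2 * 8 = 16
Wasted per line = 256 - 16 = 240
Total wasted = 240 * 152 = 36480

36480


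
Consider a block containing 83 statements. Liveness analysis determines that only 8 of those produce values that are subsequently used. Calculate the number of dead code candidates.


Dead code = total statements - live definitions
= 83 - 8 = 75

75


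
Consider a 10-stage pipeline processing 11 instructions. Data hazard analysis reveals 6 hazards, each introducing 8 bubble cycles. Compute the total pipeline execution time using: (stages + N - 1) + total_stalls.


Base cycles = 10 + 11 - 1 = 20
Total stalls = 6 * 8 = 48
Total = 20 + 48 = 68

68


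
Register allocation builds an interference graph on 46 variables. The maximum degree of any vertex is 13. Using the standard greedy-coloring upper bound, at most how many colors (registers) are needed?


Greedy coloring never needs more than (max_degree + 1) colors: when coloring a vertex, at most max_degree neighbors are already colored.
Upper bound = 13 + 1 = 14

14


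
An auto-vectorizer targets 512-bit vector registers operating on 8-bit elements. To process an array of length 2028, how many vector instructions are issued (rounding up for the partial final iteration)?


Width = 512 / 8 = 64 elements per vector op
Iterations = ceil(2028 / 64) = 32

32


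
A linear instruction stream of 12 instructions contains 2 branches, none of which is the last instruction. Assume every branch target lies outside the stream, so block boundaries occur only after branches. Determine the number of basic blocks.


With no in-sequence branch targets, the leaders are the first instruction plus the instruction after each branch.
Number of basic blocks = branches + 1
= 2 + 1 = 3

3


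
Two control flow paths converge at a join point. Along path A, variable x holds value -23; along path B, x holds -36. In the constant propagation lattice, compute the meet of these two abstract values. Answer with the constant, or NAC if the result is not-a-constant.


Meet operation: if both paths give the same constant, result is that constant; if they differ, result is NAC (not-a-constant).
Path A: -23, Path B: -36 -> differ
Result: not-a-constant -> NAC

NAC


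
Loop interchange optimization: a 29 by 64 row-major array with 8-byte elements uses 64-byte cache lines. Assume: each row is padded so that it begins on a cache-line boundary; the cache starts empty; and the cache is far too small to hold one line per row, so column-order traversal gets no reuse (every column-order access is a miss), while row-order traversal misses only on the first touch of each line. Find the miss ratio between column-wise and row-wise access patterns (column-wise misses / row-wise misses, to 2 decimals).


Each row occupies 64 * 8 = 512 bytes and starts on a line boundary, so it spans ceil(512 / 64) = 8 cache lines.
Row-major traversal misses (one per line touched): 29 * ceil(64 * 8 / 64) = 232
Column-major traversal misses (no reuse, every access misses): 29 * 64 = 1856
Ratio = 1856 / 232 = 8.0

8.0


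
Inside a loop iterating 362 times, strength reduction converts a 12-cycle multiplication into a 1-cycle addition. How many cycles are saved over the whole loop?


Per-iteration saving = 12 - 1 = 11
Total saved = 362 * 11 = 3982

3982


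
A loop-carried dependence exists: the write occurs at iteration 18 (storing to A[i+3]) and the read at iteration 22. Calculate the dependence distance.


Distance = read iteration - write iteration
= 22 - 18 = 4

4


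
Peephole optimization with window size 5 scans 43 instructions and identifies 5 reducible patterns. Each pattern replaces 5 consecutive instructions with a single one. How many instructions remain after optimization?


Each match removes 4 instructions.
Total removed = 5 * 4 = 20
Remaining = 43 - 20 = 23

23


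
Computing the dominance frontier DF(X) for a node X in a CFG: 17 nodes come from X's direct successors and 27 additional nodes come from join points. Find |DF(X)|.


DF(X) = direct successor contributions + join point contributions
= 17 + 27 = 44

44


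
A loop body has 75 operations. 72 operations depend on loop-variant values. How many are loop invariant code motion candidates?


Invariant candidates = total - loop-dependent
= 75 - 72 = 3

3


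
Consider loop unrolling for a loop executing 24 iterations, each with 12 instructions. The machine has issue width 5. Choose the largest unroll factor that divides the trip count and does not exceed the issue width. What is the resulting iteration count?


Largest divisor of 24 <= 5 is 4
New iterations = 24 / 4 = 6

6


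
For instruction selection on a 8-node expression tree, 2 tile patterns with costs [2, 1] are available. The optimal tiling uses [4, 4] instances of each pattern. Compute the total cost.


Total cost = sum(count_i * cost_i)
= 4*2 + 4*1
= 12

12


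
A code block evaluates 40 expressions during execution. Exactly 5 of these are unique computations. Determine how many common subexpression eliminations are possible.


CSE count = total expressions - unique expressions
= 40 - 5 = 35

35


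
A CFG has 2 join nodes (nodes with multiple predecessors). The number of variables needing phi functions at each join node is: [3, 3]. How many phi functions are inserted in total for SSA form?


Total phi functions = sum of phi functions at each join node
= 3 + 3 = 6

6


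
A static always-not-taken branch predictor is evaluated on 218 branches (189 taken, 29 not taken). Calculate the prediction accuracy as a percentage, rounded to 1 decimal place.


Predictor: always-not-taken
Correct predictions = 29
Accuracy = 29 / 218 * 100 = 13.3%

13.3


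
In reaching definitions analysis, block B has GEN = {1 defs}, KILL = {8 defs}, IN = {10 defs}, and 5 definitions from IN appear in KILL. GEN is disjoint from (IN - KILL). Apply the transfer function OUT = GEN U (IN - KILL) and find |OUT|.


IN - KILL: 10 - 5 = 5 surviving definitions
OUT = GEN + surviving = 1 + 5 = 6

6


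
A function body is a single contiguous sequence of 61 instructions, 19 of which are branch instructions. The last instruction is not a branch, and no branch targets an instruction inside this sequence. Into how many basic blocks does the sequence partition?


With no in-sequence branch targets, the leaders are the first instruction plus the instruction after each branch.
Number of basic blocks = branches + 1
= 19 + 1 = 20

20


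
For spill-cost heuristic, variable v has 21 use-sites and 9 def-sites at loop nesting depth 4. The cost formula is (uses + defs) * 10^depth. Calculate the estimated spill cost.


uses + defs = 21 + 9 = 30
10^4 = 10000
Spill cost = 30 * 10000 = 300000

300000


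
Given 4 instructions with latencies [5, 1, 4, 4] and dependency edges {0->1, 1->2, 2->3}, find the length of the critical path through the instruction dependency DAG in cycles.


Compute longest path through dependency graph: dist(Ik) = max over predecessors of dist + latency(Ik).
dist(I0) = latency 5 = 5
dist(I1) = dist(I0) + 1 = 5 + 1 = 6
dist(I2) = dist(I1) + 4 = 6 + 4 = 10
dist(I3) = dist(I2) + 4 = 10 + 4 = 14
Critical path = max dist = 14

14


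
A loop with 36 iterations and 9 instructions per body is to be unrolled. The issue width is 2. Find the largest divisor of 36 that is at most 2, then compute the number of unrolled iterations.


Largest divisor of 36 <= 2 is 2
New iterations = 36 / 2 = 18

18


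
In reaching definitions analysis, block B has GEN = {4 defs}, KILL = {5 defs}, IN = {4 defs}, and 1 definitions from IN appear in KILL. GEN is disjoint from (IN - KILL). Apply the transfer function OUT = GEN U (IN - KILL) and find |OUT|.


IN - KILL: 4 - 1 = 3 surviving definitions
OUT = GEN + surviving = 4 + 3 = 7

7


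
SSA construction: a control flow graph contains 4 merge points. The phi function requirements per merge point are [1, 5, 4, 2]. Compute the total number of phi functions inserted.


Total phi functions = sum of phi functions at each join node
= 1 + 5 + 4 + 2 = 12

12


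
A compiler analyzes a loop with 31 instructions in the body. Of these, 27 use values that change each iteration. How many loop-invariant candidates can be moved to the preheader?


Invariant candidates = total - loop-dependent
= 31 - 27 = 4

4


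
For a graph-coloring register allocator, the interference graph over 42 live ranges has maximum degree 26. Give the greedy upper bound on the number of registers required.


Greedy coloring never needs more than (max_degree + 1) colors: when coloring a vertex, at most max_degree neighbors are already colored.
Upper bound = 26 + 1 = 27

27


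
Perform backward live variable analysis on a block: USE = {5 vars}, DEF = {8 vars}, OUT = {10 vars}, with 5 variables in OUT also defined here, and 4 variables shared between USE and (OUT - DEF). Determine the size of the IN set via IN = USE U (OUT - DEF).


OUT - DEF: 10 - 5 = 5
|IN| = |USE| + |OUT - DEF| - |USE ∩ (OUT - DEF)| = 5 + 5 - 4 = 6

6


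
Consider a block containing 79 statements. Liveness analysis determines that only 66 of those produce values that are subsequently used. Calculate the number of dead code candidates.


Dead code = total statements - live definitions
= 79 - 66 = 13

13


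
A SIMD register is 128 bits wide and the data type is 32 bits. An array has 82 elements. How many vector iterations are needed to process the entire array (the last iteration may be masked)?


Width = 128 / 32 = 4 elements per vector op
Iterations = ceil(82 / 4) = 21

21


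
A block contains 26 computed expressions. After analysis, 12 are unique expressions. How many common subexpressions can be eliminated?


CSE count = total expressions - unique expressions
= 26 - 12 = 14

14


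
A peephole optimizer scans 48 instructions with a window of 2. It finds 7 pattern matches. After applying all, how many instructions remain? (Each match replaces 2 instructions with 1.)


Each match removes 1 instructions.
Total removed = 7 * 1 = 7
Remaining = 48 - 7 = 41

41


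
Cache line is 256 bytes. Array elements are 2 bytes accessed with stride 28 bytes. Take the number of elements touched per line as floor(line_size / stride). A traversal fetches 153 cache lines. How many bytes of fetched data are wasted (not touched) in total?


Elements per line = floor(256 / 28) = 9
Bytes used per line = 9 * 2 = 18
Wasted per line = 256 - 18 = 238
Total wasted = 238 * 153 = 36414

36414


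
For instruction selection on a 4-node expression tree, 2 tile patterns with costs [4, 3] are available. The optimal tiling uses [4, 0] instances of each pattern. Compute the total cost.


Total cost = sum(count_i * cost_i)
= 4*4 + 0*3
= 16

16


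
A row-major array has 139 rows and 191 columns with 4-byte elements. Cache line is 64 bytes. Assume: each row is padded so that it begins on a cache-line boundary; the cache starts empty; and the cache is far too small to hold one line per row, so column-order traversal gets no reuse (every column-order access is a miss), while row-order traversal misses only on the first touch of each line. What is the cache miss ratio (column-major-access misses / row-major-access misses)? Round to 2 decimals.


Each row occupies 191 * 4 = 764 bytes and starts on a line boundary, so it spans ceil(764 / 64) = 12 cache lines.
Row-major traversal misses (one per line touched): 139 * ceil(191 * 4 / 64) = 1668
Column-major traversal misses (no reuse, every access misses): 139 * 191 = 26549
Ratio = 26549 / 1668 = 15.92

15.92


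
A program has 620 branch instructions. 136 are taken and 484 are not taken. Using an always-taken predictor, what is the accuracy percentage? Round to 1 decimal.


Predictor: always-taken
Correct predictions = 136
Accuracy = 136 / 620 * 100 = 21.9%

21.9


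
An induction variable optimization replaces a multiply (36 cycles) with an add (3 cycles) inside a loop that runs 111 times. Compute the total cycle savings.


Per-iteration saving = 36 - 3 = 33
Total saved = 111 * 33 = 3663

3663


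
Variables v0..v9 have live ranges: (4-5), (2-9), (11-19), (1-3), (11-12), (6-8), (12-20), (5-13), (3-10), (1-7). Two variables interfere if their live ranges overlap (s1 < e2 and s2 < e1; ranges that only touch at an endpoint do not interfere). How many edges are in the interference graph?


Check all pairs for overlapping intervals.
Two intervals (s1,e1) and (s2,e2) overlap if s1 < e2 and s2 < e1.
v0 (4-5) vs v1..v9: overlaps v1, v8, v9 -> 3
v1 (2-9) vs v2..v9: overlaps v3, v5, v7, v8, v9 -> 5
v2 (11-19) vs v3..v9: overlaps v4, v6, v7 -> 3
v3 (1-3) vs v4..v9: overlaps v9 -> 1
v4 (11-12) vs v5..v9: overlaps v7 -> 1
v5 (6-8) vs v6..v9: overlaps v7, v8, v9 -> 3
v6 (12-20) vs v7..v9: overlaps v7 -> 1
v7 (5-13) vs v8..v9: overlaps v8, v9 -> 2
v8 (3-10) vs v9: overlaps v9 -> 1
Total overlapping pairs = 3 + 5 + 3 + 1 + 1 + 3 + 1 + 2 + 1 = 20

20


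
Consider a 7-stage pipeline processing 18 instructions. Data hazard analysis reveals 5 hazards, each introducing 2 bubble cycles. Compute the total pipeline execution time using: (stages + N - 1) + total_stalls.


Base cycles = 7 + 18 - 1 = 24
Total stalls = 5 * 2 = 10
Total = 24 + 10 = 34

34


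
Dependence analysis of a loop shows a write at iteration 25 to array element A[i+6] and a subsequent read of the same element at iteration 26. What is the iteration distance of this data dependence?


Distance = read iteration - write iteration
= 26 - 25 = 1

1


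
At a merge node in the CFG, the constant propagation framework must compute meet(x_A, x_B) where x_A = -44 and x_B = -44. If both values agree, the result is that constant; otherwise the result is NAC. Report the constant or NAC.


Meet operation: if both paths give the same constant, result is that constant; if they differ, result is NAC (not-a-constant).
Path A: -44, Path B: -44 -> equal
Result: constant -> -44

-44


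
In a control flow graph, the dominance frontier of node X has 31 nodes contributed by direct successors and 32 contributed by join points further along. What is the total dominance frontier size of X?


DF(X) = direct successor contributions + join point contributions
= 31 + 32 = 63

63


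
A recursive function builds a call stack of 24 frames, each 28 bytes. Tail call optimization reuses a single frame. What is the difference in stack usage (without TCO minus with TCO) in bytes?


Without TCO: 24 * 28 = 672 bytes
With TCO: reuse 1 frame = 28 bytes
Savings = 672 - 28 = 644

644


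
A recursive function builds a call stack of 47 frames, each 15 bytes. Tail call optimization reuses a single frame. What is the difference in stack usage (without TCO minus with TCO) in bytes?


Without TCO: 47 * 15 = 705 bytes
With TCO: reuse 1 frame = 15 bytes
Savings = 705 - 15 = 690

690


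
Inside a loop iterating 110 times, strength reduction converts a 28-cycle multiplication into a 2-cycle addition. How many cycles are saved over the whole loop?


Per-iteration saving = 28 - 2 = 26
Total saved = 110 * 26 = 2860

2860


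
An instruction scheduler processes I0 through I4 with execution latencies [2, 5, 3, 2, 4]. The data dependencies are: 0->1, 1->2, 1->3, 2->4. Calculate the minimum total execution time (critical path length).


Compute longest path through dependency graph: dist(Ik) = max over predecessors of dist + latency(Ik).
dist(I0) = latency 2 = 2
dist(I1) = dist(I0) + 5 = 2 + 5 = 7
dist(I2) = dist(I1) + 3 = 7 + 3 = 10
dist(I3) = dist(I1) + 2 = 7 + 2 = 9
dist(I4) = dist(I2) + 4 = 10 + 4 = 14
Critical path = max dist = 14

14


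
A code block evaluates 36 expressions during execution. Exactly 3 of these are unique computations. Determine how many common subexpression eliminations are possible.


CSE count = total expressions - unique expressions
= 36 - 3 = 33

33


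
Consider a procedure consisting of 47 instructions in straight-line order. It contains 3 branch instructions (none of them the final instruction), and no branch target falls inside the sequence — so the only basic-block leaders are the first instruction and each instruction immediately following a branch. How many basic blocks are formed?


With no in-sequence branch targets, the leaders are the first instruction plus the instruction after each branch.
Number of basic blocks = branches + 1
= 3 + 1 = 4

4


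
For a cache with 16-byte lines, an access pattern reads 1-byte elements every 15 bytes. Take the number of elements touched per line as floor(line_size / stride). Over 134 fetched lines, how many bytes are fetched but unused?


Elements per line = floor(16 / 15) = 1
Bytes used per line = 1 * 1 = 1
Wasted per line = 16 - 1 = 15
Total wasted = 15 * 134 = 2010

2010


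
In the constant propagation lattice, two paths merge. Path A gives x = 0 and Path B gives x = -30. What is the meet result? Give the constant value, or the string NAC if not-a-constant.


Meet operation: if both paths give the same constant, result is that constant; if they differ, result is NAC (not-a-constant).
Path A: 0, Path B: -30 -> differ
Result: not-a-constant -> NAC

NAC


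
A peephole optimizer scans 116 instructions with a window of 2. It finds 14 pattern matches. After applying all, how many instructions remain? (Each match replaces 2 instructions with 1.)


Each match removes 1 instructions.
Total removed = 14 * 1 = 14
Remaining = 116 - 14 = 102

102


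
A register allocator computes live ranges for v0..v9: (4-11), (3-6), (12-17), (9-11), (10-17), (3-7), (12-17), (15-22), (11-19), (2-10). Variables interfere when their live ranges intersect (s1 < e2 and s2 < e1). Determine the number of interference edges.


Check all pairs for overlapping intervals.
Two intervals (s1,e1) and (s2,e2) overlap if s1 < e2 and s2 < e1.
v0 (4-11) vs v1..v9: overlaps v1, v3, v4, v5, v9 -> 5
v1 (3-6) vs v2..v9: overlaps v5, v9 -> 2
v2 (12-17) vs v3..v9: overlaps v4, v6, v7, v8 -> 4
v3 (9-11) vs v4..v9: overlaps v4, v9 -> 2
v4 (10-17) vs v5..v9: overlaps v6, v7, v8 -> 3
v5 (3-7) vs v6..v9: overlaps v9 -> 1
v6 (12-17) vs v7..v9: overlaps v7, v8 -> 2
v7 (15-22) vs v8..v9: overlaps v8 -> 1
v8 (11-19) vs v9: overlaps none -> 0
Total overlapping pairs = 5 + 2 + 4 + 2 + 3 + 1 + 2 + 1 + 0 = 20

20


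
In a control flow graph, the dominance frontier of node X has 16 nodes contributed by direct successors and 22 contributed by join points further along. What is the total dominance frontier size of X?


DF(X) = direct successor contributions + join point contributions
= 16 + 22 = 38

38


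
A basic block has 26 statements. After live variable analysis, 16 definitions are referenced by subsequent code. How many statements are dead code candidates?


Dead code = total statements - live definitions
= 26 - 16 = 10

10


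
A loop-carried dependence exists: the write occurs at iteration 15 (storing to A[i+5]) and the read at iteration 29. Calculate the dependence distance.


Distance = read iteration - write iteration
= 29 - 15 = 14

14


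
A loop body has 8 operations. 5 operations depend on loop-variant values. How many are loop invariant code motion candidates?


Invariant candidates = total - loop-dependent
= 8 - 5 = 3

3


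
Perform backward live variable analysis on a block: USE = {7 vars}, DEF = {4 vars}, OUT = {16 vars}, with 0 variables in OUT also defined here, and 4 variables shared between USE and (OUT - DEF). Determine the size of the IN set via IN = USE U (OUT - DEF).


OUT - DEF: 16 - 0 = 16
|IN| = |USE| + |OUT - DEF| - |USE ∩ (OUT - DEF)| = 7 + 16 - 4 = 19

19


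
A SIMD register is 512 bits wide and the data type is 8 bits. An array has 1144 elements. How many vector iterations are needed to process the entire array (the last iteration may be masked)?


Width = 512 / 8 = 64 elements per vector op
Iterations = ceil(1144 / 64) = 18

18


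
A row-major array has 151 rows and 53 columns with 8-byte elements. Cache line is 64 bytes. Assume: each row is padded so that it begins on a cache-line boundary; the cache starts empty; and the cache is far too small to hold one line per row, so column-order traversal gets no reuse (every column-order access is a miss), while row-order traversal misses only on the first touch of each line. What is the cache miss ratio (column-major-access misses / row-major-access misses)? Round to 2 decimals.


Each row occupies 53 * 8 = 424 bytes and starts on a line boundary, so it spans ceil(424 / 64) = 7 cache lines.
Row-major traversal misses (one per line touched): 151 * ceil(53 * 8 / 64) = 1057
Column-major traversal misses (no reuse, every access misses): 151 * 53 = 8003
Ratio = 8003 / 1057 = 7.57

7.57


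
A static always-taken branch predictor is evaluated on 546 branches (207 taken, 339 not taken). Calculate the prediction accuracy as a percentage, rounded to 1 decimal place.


Predictor: always-taken
Correct predictions = 207
Accuracy = 207 / 546 * 100 = 37.9%

37.9


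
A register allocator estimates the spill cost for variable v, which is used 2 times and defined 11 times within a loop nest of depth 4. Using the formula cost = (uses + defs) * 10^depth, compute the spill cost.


uses + defs = 2 + 11 = 13
10^4 = 10000
Spill cost = 13 * 10000 = 130000

130000


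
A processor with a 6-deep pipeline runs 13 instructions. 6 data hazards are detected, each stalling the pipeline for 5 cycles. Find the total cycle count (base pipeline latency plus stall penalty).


Base cycles = 6 + 13 - 1 = 18
Total stalls = 6 * 5 = 30
Total = 18 + 30 = 48

48


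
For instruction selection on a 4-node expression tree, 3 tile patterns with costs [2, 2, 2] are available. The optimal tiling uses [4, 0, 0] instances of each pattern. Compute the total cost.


Total cost = sum(count_i * cost_i)
= 4*2 + 0*2 + 0*2
= 8

8


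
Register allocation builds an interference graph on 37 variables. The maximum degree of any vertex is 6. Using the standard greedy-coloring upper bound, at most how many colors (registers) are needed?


Greedy coloring never needs more than (max_degree + 1) colors: when coloring a vertex, at most max_degree neighbors are already colored.
Upper bound = 6 + 1 = 7

7


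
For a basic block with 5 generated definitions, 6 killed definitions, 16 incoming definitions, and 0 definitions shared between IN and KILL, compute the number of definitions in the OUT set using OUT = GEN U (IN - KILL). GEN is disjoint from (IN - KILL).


IN - KILL: 16 - 0 = 16 surviving definitions
OUT = GEN + surviving = 5 + 16 = 21

21


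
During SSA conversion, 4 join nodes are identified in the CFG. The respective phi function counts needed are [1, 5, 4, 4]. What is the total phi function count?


Total phi functions = sum of phi functions at each join node
= 1 + 5 + 4 + 4 = 14

14


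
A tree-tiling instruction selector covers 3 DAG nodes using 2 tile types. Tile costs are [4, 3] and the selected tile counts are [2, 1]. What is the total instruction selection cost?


Total cost = sum(count_i * cost_i)
= 2*4 + 1*3
= 11

11


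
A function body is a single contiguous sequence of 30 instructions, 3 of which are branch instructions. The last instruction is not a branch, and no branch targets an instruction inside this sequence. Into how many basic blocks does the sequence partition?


With no in-sequence branch targets, the leaders are the first instruction plus the instruction after each branch.
Number of basic blocks = branches + 1
= 3 + 1 = 4

4


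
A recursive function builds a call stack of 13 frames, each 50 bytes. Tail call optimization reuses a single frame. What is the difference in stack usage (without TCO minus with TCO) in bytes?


Without TCO: 13 * 50 = 650 bytes
With TCO: reuse 1 frame = 50 bytes
Savings = 650 - 50 = 600

600


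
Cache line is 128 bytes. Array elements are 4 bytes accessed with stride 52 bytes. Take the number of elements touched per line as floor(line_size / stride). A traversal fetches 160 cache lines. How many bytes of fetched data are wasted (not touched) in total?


Elements per line = floor(128 / 52) = 2
Bytes used per line = 2 * 4 = 8
Wasted per line = 128 - 8 = 120
Total wasted = 120 * 160 = 19200

19200


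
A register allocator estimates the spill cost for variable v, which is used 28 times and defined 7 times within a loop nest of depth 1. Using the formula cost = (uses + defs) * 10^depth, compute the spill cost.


uses + defs = 28 + 7 = 35
10^1 = 10
Spill cost = 35 * 10 = 350

350


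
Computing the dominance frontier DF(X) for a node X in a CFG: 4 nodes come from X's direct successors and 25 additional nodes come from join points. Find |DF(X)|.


DF(X) = direct successor contributions + join point contributions
= 4 + 25 = 29

29


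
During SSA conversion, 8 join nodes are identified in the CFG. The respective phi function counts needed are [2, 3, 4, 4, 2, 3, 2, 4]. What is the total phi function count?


Total phi functions = sum of phi functions at each join node
= 2 + 3 + 4 + 4 + 2 + 3 + 2 + 4 = 24

24


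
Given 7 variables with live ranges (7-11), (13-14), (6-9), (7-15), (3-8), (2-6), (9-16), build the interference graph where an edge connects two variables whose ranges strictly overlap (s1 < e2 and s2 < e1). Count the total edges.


Check all pairs for overlapping intervals.
Two intervals (s1,e1) and (s2,e2) overlap if s1 < e2 and s2 < e1.
v0 (7-11) vs v1..v6: overlaps v2, v3, v4, v6 -> 4
v1 (13-14) vs v2..v6: overlaps v3, v6 -> 2
v2 (6-9) vs v3..v6: overlaps v3, v4 -> 2
v3 (7-15) vs v4..v6: overlaps v4, v6 -> 2
v4 (3-8) vs v5..v6: overlaps v5 -> 1
v5 (2-6) vs v6: overlaps none -> 0
Total overlapping pairs = 4 + 2 + 2 + 2 + 1 + 0 = 11

11


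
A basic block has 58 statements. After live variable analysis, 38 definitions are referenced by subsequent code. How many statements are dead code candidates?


Dead code = total statements - live definitions
= 58 - 38 = 20

20


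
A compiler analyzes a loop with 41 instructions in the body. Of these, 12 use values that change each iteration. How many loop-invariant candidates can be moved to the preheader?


Invariant candidates = total - loop-dependent
= 41 - 12 = 29

29


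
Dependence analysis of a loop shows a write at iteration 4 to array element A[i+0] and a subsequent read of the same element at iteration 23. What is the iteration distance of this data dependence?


Distance = read iteration - write iteration
= 23 - 4 = 19

19


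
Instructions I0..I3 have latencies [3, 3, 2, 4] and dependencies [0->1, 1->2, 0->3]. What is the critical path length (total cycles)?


Compute longest path through dependency graph: dist(Ik) = max over predecessors of dist + latency(Ik).
dist(I0) = latency 3 = 3
dist(I1) = dist(I0) + 3 = 3 + 3 = 6
dist(I2) = dist(I1) + 2 = 6 + 2 = 8
dist(I3) = dist(I0) + 4 = 3 + 4 = 7
Critical path = max dist = 8

8


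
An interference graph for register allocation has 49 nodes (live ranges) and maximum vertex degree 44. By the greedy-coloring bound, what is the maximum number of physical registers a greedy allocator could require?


Greedy coloring never needs more than (max_degree + 1) colors: when coloring a vertex, at most max_degree neighbors are already colored.
Upper bound = 44 + 1 = 45

45


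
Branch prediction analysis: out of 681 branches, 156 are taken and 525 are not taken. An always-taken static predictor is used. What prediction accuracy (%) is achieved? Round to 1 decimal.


Predictor: always-taken
Correct predictions = 156
Accuracy = 156 / 681 * 100 = 22.9%

22.9


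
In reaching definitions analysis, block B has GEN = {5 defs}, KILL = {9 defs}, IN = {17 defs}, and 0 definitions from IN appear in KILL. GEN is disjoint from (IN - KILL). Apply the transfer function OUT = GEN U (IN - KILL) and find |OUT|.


IN - KILL: 17 - 0 = 17 surviving definitions
OUT = GEN + surviving = 5 + 17 = 22

22


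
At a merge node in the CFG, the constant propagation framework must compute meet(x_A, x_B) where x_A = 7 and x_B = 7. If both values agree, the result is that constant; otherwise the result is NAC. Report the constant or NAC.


Meet operation: if both paths give the same constant, result is that constant; if they differ, result is NAC (not-a-constant).
Path A: 7, Path B: 7 -> equal
Result: constant -> 7

7


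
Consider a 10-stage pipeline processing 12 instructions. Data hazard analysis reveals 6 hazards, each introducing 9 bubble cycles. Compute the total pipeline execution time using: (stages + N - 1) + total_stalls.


Base cycles = 10 + 12 - 1 = 21
Total stalls = 6 * 9 = 54
Total = 21 + 54 = 75

75


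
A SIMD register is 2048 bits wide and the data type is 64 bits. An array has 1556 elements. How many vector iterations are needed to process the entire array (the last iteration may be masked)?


Width = 2048 / 64 = 32 elements per vector op
Iterations = ceil(1556 / 32) = 49

49


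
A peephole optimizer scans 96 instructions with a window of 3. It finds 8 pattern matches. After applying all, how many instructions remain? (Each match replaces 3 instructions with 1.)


Each match removes 2 instructions.
Total removed = 8 * 2 = 16
Remaining = 96 - 16 = 80

80


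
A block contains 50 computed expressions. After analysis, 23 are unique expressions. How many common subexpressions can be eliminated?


CSE count = total expressions - unique expressions
= 50 - 23 = 27

27


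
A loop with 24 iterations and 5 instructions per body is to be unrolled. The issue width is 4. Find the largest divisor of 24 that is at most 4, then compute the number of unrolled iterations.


Largest divisor of 24 <= 4 is 4
New iterations = 24 / 4 = 6

6


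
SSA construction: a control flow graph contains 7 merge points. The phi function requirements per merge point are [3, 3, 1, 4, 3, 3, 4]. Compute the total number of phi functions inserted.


Total phi functions = sum of phi functions at each join node
= 3 + 3 + 1 + 4 + 3 + 3 + 4 = 21

21


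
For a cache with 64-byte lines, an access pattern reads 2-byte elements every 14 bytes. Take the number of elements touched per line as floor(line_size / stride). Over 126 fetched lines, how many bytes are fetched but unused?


Elements per line = floor(64 / 14) = 4
Bytes used per line = 4 * 2 = 8
Wasted per line = 64 - 8 = 56
Total wasted = 56 * 126 = 7056

7056


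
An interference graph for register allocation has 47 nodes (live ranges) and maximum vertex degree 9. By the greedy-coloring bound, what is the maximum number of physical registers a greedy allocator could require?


Greedy coloring never needs more than (max_degree + 1) colors: when coloring a vertex, at most max_degree neighbors are already colored.
Upper bound = 9 + 1 = 10

10


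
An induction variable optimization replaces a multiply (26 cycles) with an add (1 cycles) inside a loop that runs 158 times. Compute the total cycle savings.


Per-iteration saving = 26 - 1 = 25
Total saved = 158 * 25 = 3950

3950


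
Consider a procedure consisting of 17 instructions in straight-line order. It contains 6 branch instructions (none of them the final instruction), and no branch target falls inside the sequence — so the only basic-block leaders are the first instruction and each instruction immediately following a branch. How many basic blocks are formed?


With no in-sequence branch targets, the leaders are the first instruction plus the instruction after each branch.
Number of basic blocks = branches + 1
= 6 + 1 = 7

7


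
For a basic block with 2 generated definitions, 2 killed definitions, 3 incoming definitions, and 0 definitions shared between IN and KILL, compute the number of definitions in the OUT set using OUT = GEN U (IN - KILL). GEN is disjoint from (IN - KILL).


IN - KILL: 3 - 0 = 3 surviving definitions
OUT = GEN + surviving = 2 + 3 = 5

5


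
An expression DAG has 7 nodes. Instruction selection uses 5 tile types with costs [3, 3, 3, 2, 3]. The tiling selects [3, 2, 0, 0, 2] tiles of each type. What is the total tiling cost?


Total cost = sum(count_i * cost_i)
= 3*3 + 2*3 + 0*3 + 0*2 + 2*3
= 21

21


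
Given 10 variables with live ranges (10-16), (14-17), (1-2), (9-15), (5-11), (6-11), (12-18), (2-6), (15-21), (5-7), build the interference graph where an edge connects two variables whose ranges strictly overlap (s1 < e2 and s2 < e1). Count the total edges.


Check all pairs for overlapping intervals.
Two intervals (s1,e1) and (s2,e2) overlap if s1 < e2 and s2 < e1.
v0 (10-16) vs v1..v9: overlaps v1, v3, v4, v5, v6, v8 -> 6
v1 (14-17) vs v2..v9: overlaps v3, v6, v8 -> 3
v2 (1-2) vs v3..v9: overlaps none -> 0
v3 (9-15) vs v4..v9: overlaps v4, v5, v6 -> 3
v4 (5-11) vs v5..v9: overlaps v5, v7, v9 -> 3
v5 (6-11) vs v6..v9: overlaps v9 -> 1
v6 (12-18) vs v7..v9: overlaps v8 -> 1
v7 (2-6) vs v8..v9: overlaps v9 -> 1
v8 (15-21) vs v9: overlaps none -> 0
Total overlapping pairs = 6 + 3 + 0 + 3 + 3 + 1 + 1 + 1 + 0 = 18

18


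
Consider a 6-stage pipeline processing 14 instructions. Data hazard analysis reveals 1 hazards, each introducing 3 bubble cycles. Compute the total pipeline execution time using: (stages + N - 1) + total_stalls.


Base cycles = 6 + 14 - 1 = 19
Total stalls = 1 * 3 = 3
Total = 19 + 3 = 22

22


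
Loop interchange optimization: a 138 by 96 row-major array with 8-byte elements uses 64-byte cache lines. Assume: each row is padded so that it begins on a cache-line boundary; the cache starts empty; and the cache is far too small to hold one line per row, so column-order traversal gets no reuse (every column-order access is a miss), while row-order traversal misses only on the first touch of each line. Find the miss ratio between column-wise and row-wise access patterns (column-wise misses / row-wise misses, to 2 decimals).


Each row occupies 96 * 8 = 768 bytes and starts on a line boundary, so it spans ceil(768 / 64) = 12 cache lines.
Row-major traversal misses (one per line touched): 138 * ceil(96 * 8 / 64) = 1656
Column-major traversal misses (no reuse, every access misses): 138 * 96 = 13248
Ratio = 13248 / 1656 = 8.0

8.0


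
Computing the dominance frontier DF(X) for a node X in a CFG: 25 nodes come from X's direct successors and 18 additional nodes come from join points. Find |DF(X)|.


DF(X) = direct successor contributions + join point contributions
= 25 + 18 = 43

43


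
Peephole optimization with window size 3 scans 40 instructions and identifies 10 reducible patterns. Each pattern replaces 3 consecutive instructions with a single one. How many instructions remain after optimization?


Each match removes 2 instructions.
Total removed = 10 * 2 = 20
Remaining = 40 - 20 = 20

20


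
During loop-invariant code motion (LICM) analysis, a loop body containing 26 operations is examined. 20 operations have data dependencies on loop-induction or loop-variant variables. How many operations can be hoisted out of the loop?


Invariant candidates = total - loop-dependent
= 26 - 20 = 6

6


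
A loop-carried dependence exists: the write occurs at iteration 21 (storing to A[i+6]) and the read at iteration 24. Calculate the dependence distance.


Distance = read iteration - write iteration
= 24 - 21 = 3

3


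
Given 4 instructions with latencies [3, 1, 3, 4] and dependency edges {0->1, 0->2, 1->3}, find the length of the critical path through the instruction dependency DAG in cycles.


Compute longest path through dependency graph: dist(Ik) = max over predecessors of dist + latency(Ik).
dist(I0) = latency 3 = 3
dist(I1) = dist(I0) + 1 = 3 + 1 = 4
dist(I2) = dist(I0) + 3 = 3 + 3 = 6
dist(I3) = dist(I1) + 4 = 4 + 4 = 8
Critical path = max dist = 8

8


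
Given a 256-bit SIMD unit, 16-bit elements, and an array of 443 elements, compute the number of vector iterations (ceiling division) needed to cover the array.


Width = 256 / 16 = 16 elements per vector op
Iterations = ceil(443 / 16) = 28

28


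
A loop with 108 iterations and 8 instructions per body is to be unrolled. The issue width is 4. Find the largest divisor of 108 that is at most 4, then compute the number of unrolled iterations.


Largest divisor of 108 <= 4 is 4
New iterations = 108 / 4 = 27

27


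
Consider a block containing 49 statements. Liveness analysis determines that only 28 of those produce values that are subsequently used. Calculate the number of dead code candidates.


Dead code = total statements - live definitions
= 49 - 28 = 21

21


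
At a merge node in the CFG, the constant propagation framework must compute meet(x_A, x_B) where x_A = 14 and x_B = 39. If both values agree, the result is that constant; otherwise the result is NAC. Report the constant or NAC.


Meet operation: if both paths give the same constant, result is that constant; if they differ, result is NAC (not-a-constant).
Path A: 14, Path B: 39 -> differ
Result: not-a-constant -> NAC

NAC


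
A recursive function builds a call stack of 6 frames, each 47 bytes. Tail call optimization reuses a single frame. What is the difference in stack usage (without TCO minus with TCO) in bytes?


Without TCO: 6 * 47 = 282 bytes
With TCO: reuse 1 frame = 47 bytes
Savings = 282 - 47 = 235

235


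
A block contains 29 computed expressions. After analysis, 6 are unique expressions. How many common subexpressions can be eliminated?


CSE count = total expressions - unique expressions
= 29 - 6 = 23

23


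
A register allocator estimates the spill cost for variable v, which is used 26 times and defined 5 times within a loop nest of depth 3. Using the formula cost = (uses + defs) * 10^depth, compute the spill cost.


uses + defs = 26 + 5 = 31
10^3 = 1000
Spill cost = 31 * 1000 = 31000

31000
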